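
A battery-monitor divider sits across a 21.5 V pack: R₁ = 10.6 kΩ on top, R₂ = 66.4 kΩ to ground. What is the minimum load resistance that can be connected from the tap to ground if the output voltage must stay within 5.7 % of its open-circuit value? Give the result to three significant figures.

R_L(min) ≈ 151 kΩ

Output resistance R_th = R₁‖R₂ = (10.6 × 66.4)/77.00 = 9.141 kΩ.
The fractional drop is R_th/(R_th + R_L); requiring this ≤ 0.0570 gives R_L ≥ R_th(1/0.0570 − 1) = 9.141 × 16.54 = 151 kΩ.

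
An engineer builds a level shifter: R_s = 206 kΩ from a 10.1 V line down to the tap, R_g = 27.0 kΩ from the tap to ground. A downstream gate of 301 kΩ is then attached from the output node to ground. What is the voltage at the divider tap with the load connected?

V_out ≈ 1.08 V

The load sits in parallel with R_g: R_g‖R_L = (27.0 × 301) / (27.0 + 301) = 24.78 kΩ.
V_out = 10.1 × 24.78 / (206 + 24.78) = 10.1 × 24.78/230.8 = 1.08 V.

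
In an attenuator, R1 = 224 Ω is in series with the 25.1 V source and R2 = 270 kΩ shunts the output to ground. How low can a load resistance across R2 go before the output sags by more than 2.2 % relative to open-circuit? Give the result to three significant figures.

R_L(min) ≈ 9.95 kΩ

Output resistance R_th = R1‖R2 = (224 × 270000)/270200 = 223.8 Ω.
The fractional drop is R_th/(R_th + R_L); requiring this ≤ 0.0220 gives R_L ≥ R_th(1/0.0220 − 1) = 223.8 × 44.45 = 9.95 kΩ.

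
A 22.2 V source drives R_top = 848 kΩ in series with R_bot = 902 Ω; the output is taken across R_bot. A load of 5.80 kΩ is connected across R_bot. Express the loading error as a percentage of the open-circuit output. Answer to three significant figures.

Unloaded V = 22.2 × 902/848900 = 0.023589 V.
Loaded: R_bot‖R_L = 780.6 Ω, giving V = 22.2 × 780.6/848800 = 0.020417 V.
Drop = (0.023589 − 0.020417) / 0.023589 = 13.4 %.

13.4 %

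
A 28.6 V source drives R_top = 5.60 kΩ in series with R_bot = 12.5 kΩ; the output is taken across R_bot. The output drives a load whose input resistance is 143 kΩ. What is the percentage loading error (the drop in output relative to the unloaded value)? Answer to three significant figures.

The divider's output (Thévenin) resistance is R_top‖R_bot = 3.867 kΩ.
Fractional drop under load = R_th/(R_th + R_L) = 3.867 / (3.867 + 143) = 0.02633.
So the output falls by 2.63 %.

2.63 %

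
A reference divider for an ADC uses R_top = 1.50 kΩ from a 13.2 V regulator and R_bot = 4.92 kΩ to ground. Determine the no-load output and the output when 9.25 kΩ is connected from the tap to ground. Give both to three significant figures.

Open-circuit: V = 13.2 × 4.92/(1.50 + 4.92) = 10.1 V.
With the load, R_bot becomes R_bot‖R_L = 3.212 kΩ, so V = 13.2 × 3.212/4.712 = 9.00 V.

Unloaded: 10.1 V; loaded: 9.00 V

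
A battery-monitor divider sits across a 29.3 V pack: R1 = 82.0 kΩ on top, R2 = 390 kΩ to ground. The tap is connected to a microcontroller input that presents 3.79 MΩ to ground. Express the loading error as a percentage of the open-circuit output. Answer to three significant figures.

The divider's output (Thévenin) resistance is R1‖R2 = 67.75 kΩ.
Fractional drop under load = R_th/(R_th + R_L) = 67.75 / (67.75 + 3790) = 0.01756.
So the output falls by 1.76 %.

1.76 %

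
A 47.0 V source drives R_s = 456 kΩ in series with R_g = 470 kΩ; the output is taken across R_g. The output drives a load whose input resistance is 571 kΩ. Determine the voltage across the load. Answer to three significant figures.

The load sits in parallel with R_g: R_g‖R_L = (470 × 571) / (470 + 571) = 257.8 kΩ.
V_out = 47.0 × 257.8 / (456 + 257.8) = 47.0 × 257.8/713.8 = 17.0 V.

V_out ≈ 17.0 V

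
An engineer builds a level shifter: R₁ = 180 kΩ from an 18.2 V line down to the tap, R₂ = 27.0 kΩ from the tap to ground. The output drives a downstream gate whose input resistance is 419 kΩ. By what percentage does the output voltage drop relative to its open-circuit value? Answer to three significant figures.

5.31 %

The divider's output (Thévenin) resistance is R₁‖R₂ = 23.48 kΩ.
Fractional drop under load = R_th/(R_th + R_L) = 23.48 / (23.48 + 419) = 0.05306.
So the output falls by 5.31 %.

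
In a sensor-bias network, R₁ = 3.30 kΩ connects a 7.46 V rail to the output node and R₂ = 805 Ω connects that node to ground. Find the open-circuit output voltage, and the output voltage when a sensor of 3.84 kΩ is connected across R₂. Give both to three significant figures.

Unloaded: 1.46 V; loaded: 1.25 V

Open-circuit: V = 7.46 × 805/(3300 + 805) = 1.46 V.
With the load, R₂ becomes R₂‖R_L = 665.5 Ω, so V = 7.46 × 665.5/3965 = 1.25 V.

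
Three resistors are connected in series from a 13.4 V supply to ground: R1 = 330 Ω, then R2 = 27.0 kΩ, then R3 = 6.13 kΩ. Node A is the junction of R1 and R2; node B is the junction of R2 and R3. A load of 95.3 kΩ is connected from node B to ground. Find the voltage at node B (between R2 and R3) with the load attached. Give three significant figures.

V ≈ 2.33 V

At node B, R3 is in parallel with the load: R3‖R_L = 5760 Ω.
Below node A the resistance is R2 + (R3‖R_L) = 32760 Ω, so V_A = 13.4 × 32760/33090 = 13.27 V.
Then V_B = V_A × (R3‖R_L)/(R2 + R3‖R_L) = 13.27 × 5760/32760 = 2.33 V.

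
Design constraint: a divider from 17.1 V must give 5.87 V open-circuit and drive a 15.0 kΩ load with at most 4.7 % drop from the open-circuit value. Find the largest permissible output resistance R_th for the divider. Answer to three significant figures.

R_th ≤ 740 Ω

Loading drop = R_th/(R_th + R_L) ≤ 0.0470, so R_th ≤ R_L · ε/(1−ε) = 15.0 kΩ × 0.0470/0.9530 = 740 Ω.
(Any R1, R2 with R2/(R1+R2) = 0.343 and R1‖R2 ≤ 740 Ω will meet the spec.)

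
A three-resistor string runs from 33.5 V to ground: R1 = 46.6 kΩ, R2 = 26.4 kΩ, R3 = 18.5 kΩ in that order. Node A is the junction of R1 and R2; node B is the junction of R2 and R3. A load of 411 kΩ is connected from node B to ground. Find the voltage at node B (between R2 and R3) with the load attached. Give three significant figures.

At node B, R3 is in parallel with the load: R3‖R_L = 17.70 kΩ.
Below node A the resistance is R2 + (R3‖R_L) = 44.10 kΩ, so V_A = 33.5 × 44.10/90.70 = 16.29 V.
Then V_B = V_A × (R3‖R_L)/(R2 + R3‖R_L) = 16.29 × 17.70/44.10 = 6.54 V.

V ≈ 6.54 V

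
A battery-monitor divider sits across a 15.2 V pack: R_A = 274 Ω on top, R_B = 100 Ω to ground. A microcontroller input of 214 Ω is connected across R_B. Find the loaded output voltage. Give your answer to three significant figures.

V_out ≈ 3.03 V

The load sits in parallel with R_B: R_B‖R_L = (100 × 214) / (100 + 214) = 68.15 Ω.
V_out = 15.2 × 68.15 / (274 + 68.15) = 15.2 × 68.15/342.2 = 3.03 V.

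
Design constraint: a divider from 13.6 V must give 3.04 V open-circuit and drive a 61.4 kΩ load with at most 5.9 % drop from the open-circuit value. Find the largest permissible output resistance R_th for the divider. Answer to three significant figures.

Loading drop = R_th/(R_th + R_L) ≤ 0.0590, so R_th ≤ R_L · ε/(1−ε) = 61.4 kΩ × 0.0590/0.9410 = 3.85 kΩ.
(Any R1, R2 with R2/(R1+R2) = 0.224 and R1‖R2 ≤ 3.85 kΩ will meet the spec.)

R_th ≤ 3.85 kΩ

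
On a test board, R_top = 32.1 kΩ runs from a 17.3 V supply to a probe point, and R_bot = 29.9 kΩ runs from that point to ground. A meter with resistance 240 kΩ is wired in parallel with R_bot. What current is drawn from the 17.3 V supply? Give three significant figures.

R_bot‖R_L = 26.59 kΩ, so the source sees R_top + R_bot‖R_L = 58.69 kΩ.
I = 17.3 V / 58.69 kΩ = 0.295 mA.

I ≈ 0.295 mA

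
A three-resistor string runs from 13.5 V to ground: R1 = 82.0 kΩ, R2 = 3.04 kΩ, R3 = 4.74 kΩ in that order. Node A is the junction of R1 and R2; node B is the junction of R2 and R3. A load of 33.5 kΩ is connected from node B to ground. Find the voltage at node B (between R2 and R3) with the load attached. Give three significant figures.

At node B, R3 is in parallel with the load: R3‖R_L = 4.152 kΩ.
Below node A the resistance is R2 + (R3‖R_L) = 7.192 kΩ, so V_A = 13.5 × 7.192/89.19 = 1.089 V.
Then V_B = V_A × (R3‖R_L)/(R2 + R3‖R_L) = 1.089 × 4.152/7.192 = 0.629 V.

V ≈ 0.629 V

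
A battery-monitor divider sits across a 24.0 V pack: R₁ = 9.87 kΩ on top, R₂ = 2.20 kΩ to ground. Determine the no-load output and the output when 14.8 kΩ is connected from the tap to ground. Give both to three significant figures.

Open-circuit: V = 24.0 × 2.20/(9.87 + 2.20) = 4.37 V.
With the load, R₂ becomes R₂‖R_L = 1.915 kΩ, so V = 24.0 × 1.915/11.79 = 3.90 V.

Unloaded: 4.37 V; loaded: 3.90 V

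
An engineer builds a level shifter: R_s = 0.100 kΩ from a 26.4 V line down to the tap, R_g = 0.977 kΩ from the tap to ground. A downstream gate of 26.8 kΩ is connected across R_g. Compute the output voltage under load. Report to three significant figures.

The load sits in parallel with R_g: R_g‖R_L = (977 × 26800) / (977 + 26800) = 942.6 Ω.
V_out = 26.4 × 942.6 / (100 + 942.6) = 26.4 × 942.6/1043 = 23.9 V.

V_out ≈ 23.9 V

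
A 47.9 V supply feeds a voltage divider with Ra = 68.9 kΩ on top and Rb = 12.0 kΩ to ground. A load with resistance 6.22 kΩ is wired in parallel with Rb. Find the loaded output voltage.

V_out ≈ 2.69 V

The load sits in parallel with Rb: Rb‖R_L = (12.0 × 6.22) / (12.0 + 6.22) = 4.097 kΩ.
V_out = 47.9 × 4.097 / (68.9 + 4.097) = 47.9 × 4.097/73.00 = 2.69 V.
(Unloaded it would have been 7.11 V.)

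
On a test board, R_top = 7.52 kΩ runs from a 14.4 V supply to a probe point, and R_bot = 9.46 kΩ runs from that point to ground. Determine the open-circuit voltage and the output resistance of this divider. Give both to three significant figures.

V_th = 8.02 V, R_th = 4.19 kΩ

V_th is the open-circuit tap voltage: 14.4 × 9.46/(7.52 + 9.46) = 8.02 V.
With the supply zeroed, R_top and R_bot appear in parallel from the tap: R_th = R_top‖R_bot = (7.52 × 9.46)/16.98 = 4.19 kΩ.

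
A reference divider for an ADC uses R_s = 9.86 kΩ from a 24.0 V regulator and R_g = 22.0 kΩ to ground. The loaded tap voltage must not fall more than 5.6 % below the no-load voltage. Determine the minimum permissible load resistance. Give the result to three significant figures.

Output resistance R_th = R_s‖R_g = (9.86 × 22.0)/31.86 = 6.809 kΩ.
The fractional drop is R_th/(R_th + R_L); requiring this ≤ 0.0560 gives R_L ≥ R_th(1/0.0560 − 1) = 6.809 × 16.86 = 115 kΩ.

R_L(min) ≈ 115 kΩ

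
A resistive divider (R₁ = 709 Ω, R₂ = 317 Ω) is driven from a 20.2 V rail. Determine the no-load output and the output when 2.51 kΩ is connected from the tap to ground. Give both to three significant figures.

Open-circuit: V = 20.2 × 317/(709 + 317) = 6.24 V.
With the load, R₂ becomes R₂‖R_L = 281.5 Ω, so V = 20.2 × 281.5/990.5 = 5.74 V.

Unloaded: 6.24 V; loaded: 5.74 V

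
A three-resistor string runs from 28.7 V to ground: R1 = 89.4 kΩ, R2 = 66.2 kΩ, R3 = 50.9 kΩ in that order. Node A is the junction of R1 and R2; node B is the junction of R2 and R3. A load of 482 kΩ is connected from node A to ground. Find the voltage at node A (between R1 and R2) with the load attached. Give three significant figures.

Below node A the series string R2+R3 = 117.1 kΩ sits in parallel with the 482 kΩ load: 94.21 kΩ.
V_A = 28.7 × 94.21/(89.4 + 94.21) = 14.7 V.

V ≈ 14.7 V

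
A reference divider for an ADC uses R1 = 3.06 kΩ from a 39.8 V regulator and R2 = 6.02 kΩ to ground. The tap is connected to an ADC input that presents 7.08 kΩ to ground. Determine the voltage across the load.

The load sits in parallel with R2: R2‖R_L = (6.02 × 7.08) / (6.02 + 7.08) = 3.254 kΩ.
V_out = 39.8 × 3.254 / (3.06 + 3.254) = 39.8 × 3.254/6.314 = 20.5 V.
(Unloaded it would have been 26.4 V.)

V_out ≈ 20.5 V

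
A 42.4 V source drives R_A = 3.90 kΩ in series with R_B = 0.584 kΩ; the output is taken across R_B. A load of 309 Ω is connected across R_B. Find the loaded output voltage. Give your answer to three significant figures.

The load sits in parallel with R_B: R_B‖R_L = (584 × 309) / (584 + 309) = 202.1 Ω.
V_out = 42.4 × 202.1 / (3900 + 202.1) = 42.4 × 202.1/4102 = 2.09 V.

V_out ≈ 2.09 V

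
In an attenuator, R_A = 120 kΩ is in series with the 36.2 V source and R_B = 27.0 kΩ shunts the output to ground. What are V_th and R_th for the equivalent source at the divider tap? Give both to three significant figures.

V_th = 6.65 V, R_th = 22.0 kΩ

V_th is the open-circuit tap voltage: 36.2 × 27.0/(120 + 27.0) = 6.65 V.
With the supply zeroed, R_A and R_B appear in parallel from the tap: R_th = R_A‖R_B = (120 × 27.0)/147.0 = 22.0 kΩ.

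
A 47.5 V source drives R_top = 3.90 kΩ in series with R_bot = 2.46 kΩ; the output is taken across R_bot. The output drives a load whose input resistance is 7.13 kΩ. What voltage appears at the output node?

The load sits in parallel with R_bot: R_bot‖R_L = (2.46 × 7.13) / (2.46 + 7.13) = 1.829 kΩ.
V_out = 47.5 × 1.829 / (3.90 + 1.829) = 47.5 × 1.829/5.729 = 15.2 V.

V_out ≈ 15.2 V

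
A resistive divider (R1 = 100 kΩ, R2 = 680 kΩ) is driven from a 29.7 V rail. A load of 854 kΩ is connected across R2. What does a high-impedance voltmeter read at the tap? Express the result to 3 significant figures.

The load sits in parallel with R2: R2‖R_L = (680 × 854) / (680 + 854) = 378.6 kΩ.
V_out = 29.7 × 378.6 / (100 + 378.6) = 29.7 × 378.6/478.6 = 23.5 V.
(Unloaded it would have been 25.9 V.)

V_out ≈ 23.5 V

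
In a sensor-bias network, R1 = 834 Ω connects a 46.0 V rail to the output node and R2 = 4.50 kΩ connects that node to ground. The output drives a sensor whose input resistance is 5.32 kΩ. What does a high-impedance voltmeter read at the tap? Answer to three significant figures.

V_out ≈ 34.3 V

The load sits in parallel with R2: R2‖R_L = (4500 × 5320) / (4500 + 5320) = 2438 Ω.
V_out = 46.0 × 2438 / (834 + 2438) = 46.0 × 2438/3272 = 34.3 V.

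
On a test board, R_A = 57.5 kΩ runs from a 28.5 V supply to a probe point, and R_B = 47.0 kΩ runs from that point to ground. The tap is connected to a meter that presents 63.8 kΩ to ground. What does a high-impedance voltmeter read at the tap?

The load sits in parallel with R_B: R_B‖R_L = (47.0 × 63.8) / (47.0 + 63.8) = 27.06 kΩ.
V_out = 28.5 × 27.06 / (57.5 + 27.06) = 28.5 × 27.06/84.56 = 9.12 V.
(Unloaded it would have been 12.8 V.)

V_out ≈ 9.12 V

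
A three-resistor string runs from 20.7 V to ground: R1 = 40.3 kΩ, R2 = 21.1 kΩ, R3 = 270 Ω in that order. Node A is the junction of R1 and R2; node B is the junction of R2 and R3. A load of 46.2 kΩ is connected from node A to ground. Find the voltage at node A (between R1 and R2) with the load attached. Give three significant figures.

Below node A the series string R2+R3 = 21370 Ω sits in parallel with the 46200 Ω load: 14610 Ω.
V_A = 20.7 × 14610/(40300 + 14610) = 5.51 V.

V ≈ 5.51 V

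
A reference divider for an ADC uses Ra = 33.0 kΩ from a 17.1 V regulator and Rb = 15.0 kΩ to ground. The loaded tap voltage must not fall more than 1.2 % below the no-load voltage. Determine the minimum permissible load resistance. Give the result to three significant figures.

R_L(min) ≈ 849 kΩ

Output resistance R_th = Ra‖Rb = (33.0 × 15.0)/48.00 = 10.31 kΩ.
The fractional drop is R_th/(R_th + R_L); requiring this ≤ 0.0120 gives R_L ≥ R_th(1/0.0120 − 1) = 10.31 × 82.33 = 849 kΩ.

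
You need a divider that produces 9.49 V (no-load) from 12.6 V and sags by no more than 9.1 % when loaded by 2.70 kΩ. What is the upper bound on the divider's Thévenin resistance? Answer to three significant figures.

Loading drop = R_th/(R_th + R_L) ≤ 0.0910, so R_th ≤ R_L · ε/(1−ε) = 2.70 kΩ × 0.0910/0.9090 = 270 Ω.

R_th ≤ 270 Ω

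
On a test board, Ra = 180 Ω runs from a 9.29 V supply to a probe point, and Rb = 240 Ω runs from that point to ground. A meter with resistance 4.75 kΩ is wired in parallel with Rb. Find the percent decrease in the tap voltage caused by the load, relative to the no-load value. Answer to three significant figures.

2.12 %

The divider's output (Thévenin) resistance is Ra‖Rb = 102.9 Ω.
Fractional drop under load = R_th/(R_th + R_L) = 102.9 / (102.9 + 4750) = 0.02120.
So the output falls by 2.12 %.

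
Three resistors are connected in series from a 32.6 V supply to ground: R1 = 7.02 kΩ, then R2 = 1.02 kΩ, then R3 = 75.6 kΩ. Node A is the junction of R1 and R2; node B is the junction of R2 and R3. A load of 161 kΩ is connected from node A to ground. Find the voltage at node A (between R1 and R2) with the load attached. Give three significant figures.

V ≈ 28.7 V

Below node A the series string R2+R3 = 76.62 kΩ sits in parallel with the 161 kΩ load: 51.91 kΩ.
V_A = 32.6 × 51.91/(7.02 + 51.91) = 28.7 V.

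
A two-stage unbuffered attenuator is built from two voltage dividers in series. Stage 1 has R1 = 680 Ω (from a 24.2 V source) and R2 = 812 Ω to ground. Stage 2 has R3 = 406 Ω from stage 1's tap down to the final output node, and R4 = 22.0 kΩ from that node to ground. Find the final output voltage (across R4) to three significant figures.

V_out ≈ 12.7 V

Stage 2 presents R3+R4 = 22410 Ω as a load on stage 1's tap.
Stage 1's lower leg becomes R2‖(R3+R4) = 783.6 Ω, so V_mid = 24.2 × 783.6/1464 = 12.96 V.
Stage 2 is itself unloaded: V_out = V_mid × R4/(R3+R4) = 12.96 × 22000/22410 = 12.7 V.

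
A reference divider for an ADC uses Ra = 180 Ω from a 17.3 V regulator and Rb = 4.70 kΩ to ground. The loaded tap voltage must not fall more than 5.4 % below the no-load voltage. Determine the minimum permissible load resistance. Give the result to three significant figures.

R_L(min) ≈ 3.04 kΩ

Output resistance R_th = Ra‖Rb = (180 × 4700)/4880 = 173.4 Ω.
The fractional drop is R_th/(R_th + R_L); requiring this ≤ 0.0540 gives R_L ≥ R_th(1/0.0540 − 1) = 173.4 × 17.52 = 3.04 kΩ.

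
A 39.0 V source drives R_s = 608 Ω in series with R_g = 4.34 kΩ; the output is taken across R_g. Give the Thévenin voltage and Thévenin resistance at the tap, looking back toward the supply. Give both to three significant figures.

V_th = 34.2 V, R_th = 533 Ω

V_th is the open-circuit tap voltage: 39.0 × 4340/(608 + 4340) = 34.2 V.
With the supply zeroed, R_s and R_g appear in parallel from the tap: R_th = R_s‖R_g = (608 × 4340)/4948 = 533 Ω.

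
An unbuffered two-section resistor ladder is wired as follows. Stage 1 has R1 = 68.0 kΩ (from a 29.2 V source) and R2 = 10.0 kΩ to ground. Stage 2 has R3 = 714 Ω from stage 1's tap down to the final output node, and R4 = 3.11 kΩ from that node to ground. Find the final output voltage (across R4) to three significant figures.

Stage 2 presents R3+R4 = 3824 Ω as a load on stage 1's tap.
Stage 1's lower leg becomes R2‖(R3+R4) = 2766 Ω, so V_mid = 29.2 × 2766/70770 = 1.141 V.
Stage 2 is itself unloaded: V_out = V_mid × R4/(R3+R4) = 1.141 × 3110/3824 = 0.928 V.

V_out ≈ 0.928 V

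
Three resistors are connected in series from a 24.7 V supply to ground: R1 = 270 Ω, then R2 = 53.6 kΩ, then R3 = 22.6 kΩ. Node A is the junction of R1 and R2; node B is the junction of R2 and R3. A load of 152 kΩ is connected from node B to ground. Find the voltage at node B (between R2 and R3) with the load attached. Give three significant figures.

At node B, R3 is in parallel with the load: R3‖R_L = 19670 Ω.
Below node A the resistance is R2 + (R3‖R_L) = 73270 Ω, so V_A = 24.7 × 73270/73540 = 24.61 V.
Then V_B = V_A × (R3‖R_L)/(R2 + R3‖R_L) = 24.61 × 19670/73270 = 6.61 V.

V ≈ 6.61 V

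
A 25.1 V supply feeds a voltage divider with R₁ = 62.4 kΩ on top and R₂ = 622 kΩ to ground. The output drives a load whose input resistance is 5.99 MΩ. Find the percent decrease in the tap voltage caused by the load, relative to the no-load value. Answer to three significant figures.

The divider's output (Thévenin) resistance is R₁‖R₂ = 56.71 kΩ.
Fractional drop under load = R_th/(R_th + R_L) = 56.71 / (56.71 + 5990) = 0.009379.
So the output falls by 0.938 %.

0.938 %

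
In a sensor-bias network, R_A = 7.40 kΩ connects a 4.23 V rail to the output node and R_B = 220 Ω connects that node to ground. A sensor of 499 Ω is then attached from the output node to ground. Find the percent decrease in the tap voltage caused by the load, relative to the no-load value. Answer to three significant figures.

Unloaded V = 4.23 × 220/7620 = 0.1221 V.
Loaded: R_B‖R_L = 152.7 Ω, giving V = 4.23 × 152.7/7553 = 0.08551 V.
Drop = (0.1221 − 0.08551) / 0.1221 = 30.0 %.

30.0 %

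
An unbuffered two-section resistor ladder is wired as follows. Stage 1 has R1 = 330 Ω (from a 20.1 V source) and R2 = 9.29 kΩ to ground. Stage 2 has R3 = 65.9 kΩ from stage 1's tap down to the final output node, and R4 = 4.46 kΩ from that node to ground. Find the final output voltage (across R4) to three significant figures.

V_out ≈ 1.22 V

Stage 2 presents R3+R4 = 70360 Ω as a load on stage 1's tap.
Stage 1's lower leg becomes R2‖(R3+R4) = 8206 Ω, so V_mid = 20.1 × 8206/8536 = 19.32 V.
Stage 2 is itself unloaded: V_out = V_mid × R4/(R3+R4) = 19.32 × 4460/70360 = 1.22 V.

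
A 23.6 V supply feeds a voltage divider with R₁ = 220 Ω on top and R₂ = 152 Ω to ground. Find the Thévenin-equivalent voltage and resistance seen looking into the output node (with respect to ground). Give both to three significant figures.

V_th = 9.64 V, R_th = 89.9 Ω

V_th is the open-circuit tap voltage: 23.6 × 152/(220 + 152) = 9.64 V.
With the supply zeroed, R₁ and R₂ appear in parallel from the tap: R_th = R₁‖R₂ = (220 × 152)/372.0 = 89.9 Ω.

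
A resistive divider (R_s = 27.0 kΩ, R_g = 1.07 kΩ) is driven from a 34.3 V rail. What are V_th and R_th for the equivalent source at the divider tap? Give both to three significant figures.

V_th = 1.31 V, R_th = 1.03 kΩ

V_th is the open-circuit tap voltage: 34.3 × 1.07/(27.0 + 1.07) = 1.31 V.
With the supply zeroed, R_s and R_g appear in parallel from the tap: R_th = R_s‖R_g = (27.0 × 1.07)/28.07 = 1.03 kΩ.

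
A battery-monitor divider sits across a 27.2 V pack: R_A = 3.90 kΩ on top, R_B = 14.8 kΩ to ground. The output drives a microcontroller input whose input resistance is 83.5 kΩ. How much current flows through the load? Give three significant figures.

I_L ≈ 0.249 mA

R_B‖R_L = 12.57 kΩ; V_out = 27.2 × 12.57/16.47 = 20.76 V.
I_L = V_out / R_L = 20.76 / 83.5 kΩ = 0.249 mA.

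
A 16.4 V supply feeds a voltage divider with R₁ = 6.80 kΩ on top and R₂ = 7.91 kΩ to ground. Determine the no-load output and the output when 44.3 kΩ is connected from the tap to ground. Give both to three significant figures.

Unloaded: 8.82 V; loaded: 8.15 V

Open-circuit: V = 16.4 × 7.91/(6.80 + 7.91) = 8.82 V.
With the load, R₂ becomes R₂‖R_L = 6.712 kΩ, so V = 16.4 × 6.712/13.51 = 8.15 V.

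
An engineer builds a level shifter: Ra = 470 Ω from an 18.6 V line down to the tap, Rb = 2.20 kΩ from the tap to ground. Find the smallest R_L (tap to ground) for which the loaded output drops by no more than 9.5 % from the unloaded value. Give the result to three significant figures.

R_L(min) ≈ 3.69 kΩ

Output resistance R_th = Ra‖Rb = (470 × 2200)/2670 = 387.3 Ω.
The fractional drop is R_th/(R_th + R_L); requiring this ≤ 0.0950 gives R_L ≥ R_th(1/0.0950 − 1) = 387.3 × 9.526 = 3.69 kΩ.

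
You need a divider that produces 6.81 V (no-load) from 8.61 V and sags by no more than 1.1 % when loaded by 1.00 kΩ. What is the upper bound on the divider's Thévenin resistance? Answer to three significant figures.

R_th ≤ 11.1 Ω

Loading drop = R_th/(R_th + R_L) ≤ 0.0110, so R_th ≤ R_L · ε/(1−ε) = 1.00 kΩ × 0.0110/0.9890 = 11.1 Ω.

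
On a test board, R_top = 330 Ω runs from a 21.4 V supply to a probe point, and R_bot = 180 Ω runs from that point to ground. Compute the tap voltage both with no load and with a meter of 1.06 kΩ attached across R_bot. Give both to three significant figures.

Unloaded: 7.55 V; loaded: 6.81 V

Open-circuit: V = 21.4 × 180/(330 + 180) = 7.55 V.
With the load, R_bot becomes R_bot‖R_L = 153.9 Ω, so V = 21.4 × 153.9/483.9 = 6.81 V.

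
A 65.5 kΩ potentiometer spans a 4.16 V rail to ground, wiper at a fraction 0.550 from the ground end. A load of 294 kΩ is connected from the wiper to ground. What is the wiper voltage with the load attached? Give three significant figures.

The wiper splits the pot into (1−α)R = 29.47 kΩ above and αR = 36.02 kΩ below.
Lower section ‖ load = 32.09 kΩ.
V_wiper = 4.16 × 32.09/(29.47 + 32.09) = 2.17 V.

V ≈ 2.17 V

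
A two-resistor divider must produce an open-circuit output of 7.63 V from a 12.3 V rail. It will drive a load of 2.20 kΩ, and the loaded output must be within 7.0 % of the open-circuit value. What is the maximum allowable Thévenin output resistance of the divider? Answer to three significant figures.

Loading drop = R_th/(R_th + R_L) ≤ 0.0700, so R_th ≤ R_L · ε/(1−ε) = 2.20 kΩ × 0.0700/0.9300 = 166 Ω.

R_th ≤ 166 Ω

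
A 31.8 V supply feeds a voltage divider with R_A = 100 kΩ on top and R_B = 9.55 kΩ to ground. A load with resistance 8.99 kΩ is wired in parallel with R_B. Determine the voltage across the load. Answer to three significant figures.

V_out ≈ 1.41 V

The load sits in parallel with R_B: R_B‖R_L = (9.55 × 8.99) / (9.55 + 8.99) = 4.631 kΩ.
V_out = 31.8 × 4.631 / (100 + 4.631) = 31.8 × 4.631/104.6 = 1.41 V.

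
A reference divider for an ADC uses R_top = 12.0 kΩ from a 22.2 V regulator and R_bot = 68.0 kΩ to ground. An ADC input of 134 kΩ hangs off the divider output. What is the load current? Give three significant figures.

I_L ≈ 0.131 mA

R_bot‖R_L = 45.11 kΩ; V_out = 22.2 × 45.11/57.11 = 17.54 V.
I_L = V_out / R_L = 17.54 / 134 kΩ = 0.131 mA.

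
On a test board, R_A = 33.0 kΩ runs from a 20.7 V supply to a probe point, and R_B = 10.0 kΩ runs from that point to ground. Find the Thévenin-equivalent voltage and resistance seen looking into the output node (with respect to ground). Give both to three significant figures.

V_th = 4.81 V, R_th = 7.67 kΩ

V_th is the open-circuit tap voltage: 20.7 × 10.0/(33.0 + 10.0) = 4.81 V.
With the supply zeroed, R_A and R_B appear in parallel from the tap: R_th = R_A‖R_B = (33.0 × 10.0)/43.00 = 7.67 kΩ.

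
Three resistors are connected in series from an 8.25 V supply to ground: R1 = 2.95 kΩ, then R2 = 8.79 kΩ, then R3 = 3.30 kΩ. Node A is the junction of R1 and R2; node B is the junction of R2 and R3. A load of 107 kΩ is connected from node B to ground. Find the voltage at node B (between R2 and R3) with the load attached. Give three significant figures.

At node B, R3 is in parallel with the load: R3‖R_L = 3.201 kΩ.
Below node A the resistance is R2 + (R3‖R_L) = 11.99 kΩ, so V_A = 8.25 × 11.99/14.94 = 6.621 V.
Then V_B = V_A × (R3‖R_L)/(R2 + R3‖R_L) = 6.621 × 3.201/11.99 = 1.77 V.

V ≈ 1.77 V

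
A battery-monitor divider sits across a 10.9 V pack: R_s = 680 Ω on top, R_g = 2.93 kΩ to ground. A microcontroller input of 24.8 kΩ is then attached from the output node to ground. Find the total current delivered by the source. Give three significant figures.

R_g‖R_L = 2620 Ω, so the source sees R_s + R_g‖R_L = 3300 Ω.
I = 10.9 V / 3300 Ω = 3.30 mA.

I ≈ 3.30 mA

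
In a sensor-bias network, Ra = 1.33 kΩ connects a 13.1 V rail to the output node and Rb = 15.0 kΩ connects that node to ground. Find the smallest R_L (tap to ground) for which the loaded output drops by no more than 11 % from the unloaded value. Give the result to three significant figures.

R_L(min) ≈ 9.88 kΩ

Output resistance R_th = Ra‖Rb = (1.33 × 15.0)/16.33 = 1.222 kΩ.
The fractional drop is R_th/(R_th + R_L); requiring this ≤ 0.110 gives R_L ≥ R_th(1/0.110 − 1) = 1.222 × 8.091 = 9.88 kΩ.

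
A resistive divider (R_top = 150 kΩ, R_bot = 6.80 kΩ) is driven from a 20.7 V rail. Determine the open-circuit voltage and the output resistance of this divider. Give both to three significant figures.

V_th = 0.898 V, R_th = 6.51 kΩ

V_th is the open-circuit tap voltage: 20.7 × 6.80/(150 + 6.80) = 0.898 V.
With the supply zeroed, R_top and R_bot appear in parallel from the tap: R_th = R_top‖R_bot = (150 × 6.80)/156.8 = 6.51 kΩ.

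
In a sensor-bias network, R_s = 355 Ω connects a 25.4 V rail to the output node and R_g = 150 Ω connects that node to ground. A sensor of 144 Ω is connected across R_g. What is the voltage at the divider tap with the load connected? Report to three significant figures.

The load sits in parallel with R_g: R_g‖R_L = (150 × 144) / (150 + 144) = 73.47 Ω.
V_out = 25.4 × 73.47 / (355 + 73.47) = 25.4 × 73.47/428.5 = 4.36 V.
(Unloaded it would have been 7.54 V.)

V_out ≈ 4.36 V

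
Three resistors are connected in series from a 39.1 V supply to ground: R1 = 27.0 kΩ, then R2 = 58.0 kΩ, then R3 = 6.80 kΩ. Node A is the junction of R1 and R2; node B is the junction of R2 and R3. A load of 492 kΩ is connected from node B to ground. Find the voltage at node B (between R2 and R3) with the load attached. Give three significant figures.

At node B, R3 is in parallel with the load: R3‖R_L = 6.707 kΩ.
Below node A the resistance is R2 + (R3‖R_L) = 64.71 kΩ, so V_A = 39.1 × 64.71/91.71 = 27.59 V.
Then V_B = V_A × (R3‖R_L)/(R2 + R3‖R_L) = 27.59 × 6.707/64.71 = 2.86 V.

V ≈ 2.86 V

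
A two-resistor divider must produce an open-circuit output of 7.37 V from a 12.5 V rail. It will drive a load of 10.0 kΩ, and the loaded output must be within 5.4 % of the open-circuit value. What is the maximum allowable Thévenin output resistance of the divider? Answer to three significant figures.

R_th ≤ 571 Ω

Loading drop = R_th/(R_th + R_L) ≤ 0.0540, so R_th ≤ R_L · ε/(1−ε) = 10.0 kΩ × 0.0540/0.9460 = 571 Ω.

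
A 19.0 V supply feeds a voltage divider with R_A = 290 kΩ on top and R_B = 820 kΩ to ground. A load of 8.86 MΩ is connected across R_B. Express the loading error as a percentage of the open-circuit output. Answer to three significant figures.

2.36 %

The divider's output (Thévenin) resistance is R_A‖R_B = 214.2 kΩ.
Fractional drop under load = R_th/(R_th + R_L) = 214.2 / (214.2 + 8860) = 0.02361.
So the output falls by 2.36 %.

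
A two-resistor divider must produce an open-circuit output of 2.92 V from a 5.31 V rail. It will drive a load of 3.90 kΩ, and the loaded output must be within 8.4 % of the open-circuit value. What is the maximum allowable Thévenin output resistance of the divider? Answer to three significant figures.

R_th ≤ 358 Ω

Loading drop = R_th/(R_th + R_L) ≤ 0.0840, so R_th ≤ R_L · ε/(1−ε) = 3.90 kΩ × 0.0840/0.9160 = 358 Ω.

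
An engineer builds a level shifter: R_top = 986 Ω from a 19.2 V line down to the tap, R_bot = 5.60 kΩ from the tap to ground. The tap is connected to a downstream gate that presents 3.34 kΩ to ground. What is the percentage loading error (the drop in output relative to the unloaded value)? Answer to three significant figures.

20.1 %

Unloaded V = 19.2 × 5600/6586 = 16.33 V.
Loaded: R_bot‖R_L = 2092 Ω, giving V = 19.2 × 2092/3078 = 13.05 V.
Drop = (16.33 − 13.05) / 16.33 = 20.1 %.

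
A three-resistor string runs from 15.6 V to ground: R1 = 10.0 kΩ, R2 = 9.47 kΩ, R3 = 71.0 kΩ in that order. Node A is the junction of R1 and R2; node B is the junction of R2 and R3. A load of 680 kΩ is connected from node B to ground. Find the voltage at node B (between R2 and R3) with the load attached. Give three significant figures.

At node B, R3 is in parallel with the load: R3‖R_L = 64.29 kΩ.
Below node A the resistance is R2 + (R3‖R_L) = 73.76 kΩ, so V_A = 15.6 × 73.76/83.76 = 13.74 V.
Then V_B = V_A × (R3‖R_L)/(R2 + R3‖R_L) = 13.74 × 64.29/73.76 = 12.0 V.

V ≈ 12.0 V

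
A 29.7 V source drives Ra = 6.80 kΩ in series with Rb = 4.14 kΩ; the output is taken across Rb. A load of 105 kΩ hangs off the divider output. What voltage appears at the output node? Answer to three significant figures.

V_out ≈ 11.0 V

The load sits in parallel with Rb: Rb‖R_L = (4.14 × 105) / (4.14 + 105) = 3.983 kΩ.
V_out = 29.7 × 3.983 / (6.80 + 3.983) = 29.7 × 3.983/10.78 = 11.0 V.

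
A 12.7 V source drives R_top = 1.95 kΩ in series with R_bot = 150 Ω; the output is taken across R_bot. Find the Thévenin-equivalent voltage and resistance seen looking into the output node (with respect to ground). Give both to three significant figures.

V_th is the open-circuit tap voltage: 12.7 × 150/(1950 + 150) = 0.907 V.
With the supply zeroed, R_top and R_bot appear in parallel from the tap: R_th = R_top‖R_bot = (1950 × 150)/2100 = 139 Ω.

V_th = 0.907 V, R_th = 139 Ω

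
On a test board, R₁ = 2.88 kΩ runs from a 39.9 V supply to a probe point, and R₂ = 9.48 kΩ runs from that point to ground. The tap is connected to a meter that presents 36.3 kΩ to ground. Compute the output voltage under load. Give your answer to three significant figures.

The load sits in parallel with R₂: R₂‖R_L = (9.48 × 36.3) / (9.48 + 36.3) = 7.517 kΩ.
V_out = 39.9 × 7.517 / (2.88 + 7.517) = 39.9 × 7.517/10.40 = 28.8 V.

V_out ≈ 28.8 V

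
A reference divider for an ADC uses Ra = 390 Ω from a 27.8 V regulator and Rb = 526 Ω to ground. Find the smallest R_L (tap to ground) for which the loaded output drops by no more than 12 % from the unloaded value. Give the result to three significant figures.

R_L(min) ≈ 1.64 kΩ

Output resistance R_th = Ra‖Rb = (390 × 526)/916.0 = 224.0 Ω.
The fractional drop is R_th/(R_th + R_L); requiring this ≤ 0.120 gives R_L ≥ R_th(1/0.120 − 1) = 224.0 × 7.333 = 1.64 kΩ.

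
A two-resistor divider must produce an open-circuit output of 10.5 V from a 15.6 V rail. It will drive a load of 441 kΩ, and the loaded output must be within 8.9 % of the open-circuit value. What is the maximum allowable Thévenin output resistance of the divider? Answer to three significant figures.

R_th ≤ 43.1 kΩ

Loading drop = R_th/(R_th + R_L) ≤ 0.0890, so R_th ≤ R_L · ε/(1−ε) = 441 kΩ × 0.0890/0.9110 = 43.1 kΩ.
(Any R1, R2 with R2/(R1+R2) = 0.673 and R1‖R2 ≤ 43.1 kΩ will meet the spec.)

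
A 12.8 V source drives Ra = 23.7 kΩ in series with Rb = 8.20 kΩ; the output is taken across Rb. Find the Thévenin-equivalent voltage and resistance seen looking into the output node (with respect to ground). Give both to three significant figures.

V_th is the open-circuit tap voltage: 12.8 × 8.20/(23.7 + 8.20) = 3.29 V.
With the supply zeroed, Ra and Rb appear in parallel from the tap: R_th = Ra‖Rb = (23.7 × 8.20)/31.90 = 6.09 kΩ.

V_th = 3.29 V, R_th = 6.09 kΩ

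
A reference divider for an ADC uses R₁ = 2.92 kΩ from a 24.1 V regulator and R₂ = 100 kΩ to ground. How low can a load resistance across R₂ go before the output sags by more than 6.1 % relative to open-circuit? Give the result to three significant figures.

Output resistance R_th = R₁‖R₂ = (2.92 × 100)/102.9 = 2.837 kΩ.
The fractional drop is R_th/(R_th + R_L); requiring this ≤ 0.0610 gives R_L ≥ R_th(1/0.0610 − 1) = 2.837 × 15.39 = 43.7 kΩ.

R_L(min) ≈ 43.7 kΩ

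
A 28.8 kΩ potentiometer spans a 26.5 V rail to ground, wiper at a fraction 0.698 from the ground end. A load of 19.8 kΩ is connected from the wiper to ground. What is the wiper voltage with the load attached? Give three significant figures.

V ≈ 14.2 V

The wiper splits the pot into (1−α)R = 8.698 kΩ above and αR = 20.10 kΩ below.
Lower section ‖ load = 9.975 kΩ.
V_wiper = 26.5 × 9.975/(8.698 + 9.975) = 14.2 V.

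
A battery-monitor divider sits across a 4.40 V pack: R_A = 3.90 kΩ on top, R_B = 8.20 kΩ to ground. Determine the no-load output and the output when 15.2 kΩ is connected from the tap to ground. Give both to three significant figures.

Open-circuit: V = 4.40 × 8.20/(3.90 + 8.20) = 2.98 V.
With the load, R_B becomes R_B‖R_L = 5.326 kΩ, so V = 4.40 × 5.326/9.226 = 2.54 V.

Unloaded: 2.98 V; loaded: 2.54 V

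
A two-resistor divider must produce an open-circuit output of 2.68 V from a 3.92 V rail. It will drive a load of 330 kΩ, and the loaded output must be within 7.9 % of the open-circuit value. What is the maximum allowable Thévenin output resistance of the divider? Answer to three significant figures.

R_th ≤ 28.3 kΩ

Loading drop = R_th/(R_th + R_L) ≤ 0.0790, so R_th ≤ R_L · ε/(1−ε) = 330 kΩ × 0.0790/0.9210 = 28.3 kΩ.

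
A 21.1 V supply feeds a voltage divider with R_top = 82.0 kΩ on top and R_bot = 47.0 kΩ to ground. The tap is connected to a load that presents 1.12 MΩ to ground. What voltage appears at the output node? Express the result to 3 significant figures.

V_out ≈ 7.49 V

The load sits in parallel with R_bot: R_bot‖R_L = (47.0 × 1120) / (47.0 + 1120) = 45.11 kΩ.
V_out = 21.1 × 45.11 / (82.0 + 45.11) = 21.1 × 45.11/127.1 = 7.49 V.
(Unloaded it would have been 7.69 V.)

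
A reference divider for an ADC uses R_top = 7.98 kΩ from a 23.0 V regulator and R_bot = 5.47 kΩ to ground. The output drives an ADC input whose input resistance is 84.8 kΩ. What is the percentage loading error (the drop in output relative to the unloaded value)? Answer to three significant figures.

The divider's output (Thévenin) resistance is R_top‖R_bot = 3.245 kΩ.
Fractional drop under load = R_th/(R_th + R_L) = 3.245 / (3.245 + 84.8) = 0.03686.
So the output falls by 3.69 %.

3.69 %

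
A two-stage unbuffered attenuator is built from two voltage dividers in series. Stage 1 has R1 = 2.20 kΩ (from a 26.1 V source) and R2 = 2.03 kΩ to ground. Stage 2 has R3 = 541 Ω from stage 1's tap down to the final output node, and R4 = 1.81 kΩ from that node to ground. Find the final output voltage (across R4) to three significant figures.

Stage 2 presents R3+R4 = 2351 Ω as a load on stage 1's tap.
Stage 1's lower leg becomes R2‖(R3+R4) = 1089 Ω, so V_mid = 26.1 × 1089/3289 = 8.644 V.
Stage 2 is itself unloaded: V_out = V_mid × R4/(R3+R4) = 8.644 × 1810/2351 = 6.65 V.

V_out ≈ 6.65 V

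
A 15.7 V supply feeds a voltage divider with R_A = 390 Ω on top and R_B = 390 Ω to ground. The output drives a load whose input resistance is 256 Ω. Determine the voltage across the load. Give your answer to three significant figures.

V_out ≈ 4.46 V

The load sits in parallel with R_B: R_B‖R_L = (390 × 256) / (390 + 256) = 154.6 Ω.
V_out = 15.7 × 154.6 / (390 + 154.6) = 15.7 × 154.6/544.6 = 4.46 V.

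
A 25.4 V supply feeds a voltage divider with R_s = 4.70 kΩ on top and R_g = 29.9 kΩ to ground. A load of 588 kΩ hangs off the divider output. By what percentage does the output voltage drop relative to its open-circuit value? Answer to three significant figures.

0.686 %

The divider's output (Thévenin) resistance is R_s‖R_g = 4.062 kΩ.
Fractional drop under load = R_th/(R_th + R_L) = 4.062 / (4.062 + 588) = 0.006860.
So the output falls by 0.686 %.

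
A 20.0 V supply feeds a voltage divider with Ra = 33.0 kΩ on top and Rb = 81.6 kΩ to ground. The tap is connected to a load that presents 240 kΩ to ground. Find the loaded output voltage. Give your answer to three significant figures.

The load sits in parallel with Rb: Rb‖R_L = (81.6 × 240) / (81.6 + 240) = 60.90 kΩ.
V_out = 20.0 × 60.90 / (33.0 + 60.90) = 20.0 × 60.90/93.90 = 13.0 V.

V_out ≈ 13.0 V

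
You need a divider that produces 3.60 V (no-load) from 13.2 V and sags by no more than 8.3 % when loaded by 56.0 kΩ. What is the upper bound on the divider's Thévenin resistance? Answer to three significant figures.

R_th ≤ 5.07 kΩ

Loading drop = R_th/(R_th + R_L) ≤ 0.0830, so R_th ≤ R_L · ε/(1−ε) = 56.0 kΩ × 0.0830/0.9170 = 5.07 kΩ.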